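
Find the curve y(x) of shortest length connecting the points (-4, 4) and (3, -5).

Arc-length functional: J[y] = ∫ sqrt(1 + (y')^2) dx.
Lagrangian L = sqrt(1 + (y')^2) has no explicit y dependence, so ∂L/∂y = 0 and the Euler-Lagrange equation gives
    d/dx( y' / sqrt(1 + (y')^2) ) = 0  ⇒  y' / sqrt(1 + (y')^2) = const.
Hence y' is constant, so y(x) is affine.
Fitting the endpoints (-4, 4) and (3, -5):
    slope m = ((-5) − 4) / (3 − (-4)) = -9/7,
    intercept c = 4 − m·(-4) = -8/7.
Extremal: y(x) = (-9/7) x - 8/7.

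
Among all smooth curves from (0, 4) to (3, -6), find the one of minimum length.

Arc-length functional: J[y] = ∫ sqrt(1 + (y')^2) dx.
Lagrangian L = sqrt(1 + (y')^2) has no explicit y dependence, so ∂L/∂y = 0 and the Euler-Lagrange equation gives
    d/dx( y' / sqrt(1 + (y')^2) ) = 0  ⇒  y' / sqrt(1 + (y')^2) = const.
Hence y' is constant, so y(x) is affine.
Fitting the endpoints (0, 4) and (3, -6):
    slope m = ((-6) − 4) / (3 − 0) = -10/3,
    intercept c = 4 − m·0 = 4.
Extremal: y(x) = (-10/3) x + 4.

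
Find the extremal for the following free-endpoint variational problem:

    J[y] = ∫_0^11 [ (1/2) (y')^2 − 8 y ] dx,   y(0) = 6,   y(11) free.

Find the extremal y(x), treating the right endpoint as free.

The Lagrangian L = (1/2) (y')^2 − 8 y gives
    ∂L/∂y = −8,   ∂L/∂y' = y'.
Euler-Lagrange: d/dx(y') − (−8) = 0, i.e. y'' + 8 = 0, so
    y(x) = −(8/2) x^2 + C1 x + C2.
Fixed left endpoint y(0) = 6 ⇒ C2 = 6.
The right endpoint x = 11 is free, so the natural (transversality) condition is ∂L/∂y' |_{x=11} = 0, i.e. y'(11) = 0.
Compute y'(x) = −8 x + C1, so y'(11) = −88 + C1 = 0 ⇒ C1 = 88.
Therefore the extremal is
    y(x) = −4 x^2 + 88 x + 6.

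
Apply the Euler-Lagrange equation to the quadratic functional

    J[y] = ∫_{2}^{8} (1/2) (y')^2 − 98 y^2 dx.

The Lagrangian is L = (1/2) (y')^2 − 98 y^2.
Compute ∂L/∂y = -196y, ∂L/∂y' = y'.
The Euler-Lagrange equation d/dx(∂L/∂y') − ∂L/∂y = 0 reduces to
    y'' + 196 y = 0.
Its general solution is
    y(x) = A sin(14x) + B cos(14x),
with A, B fixed by the endpoint conditions.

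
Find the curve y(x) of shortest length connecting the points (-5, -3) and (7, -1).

Arc-length functional: J[y] = ∫ sqrt(1 + (y')^2) dx.
Lagrangian L = sqrt(1 + (y')^2) has no explicit y dependence, so ∂L/∂y = 0 and the Euler-Lagrange equation gives
    d/dx( y' / sqrt(1 + (y')^2) ) = 0  ⇒  y' / sqrt(1 + (y')^2) = const.
Hence y' is constant, so y(x) is affine.
Fitting the endpoints (-5, -3) and (7, -1):
    slope m = ((-1) − (-3)) / (7 − (-5)) = 1/6,
    intercept c = (-3) − m·(-5) = -13/6.
Extremal: y(x) = (1/6) x - 13/6.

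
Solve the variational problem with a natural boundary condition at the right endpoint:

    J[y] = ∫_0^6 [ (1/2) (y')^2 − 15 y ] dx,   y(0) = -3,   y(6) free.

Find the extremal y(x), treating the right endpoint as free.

The Lagrangian L = (1/2) (y')^2 − 15 y gives
    ∂L/∂y = −15,   ∂L/∂y' = y'.
Euler-Lagrange: d/dx(y') − (−15) = 0, i.e. y'' + 15 = 0, so
    y(x) = −(15/2) x^2 + C1 x + C2.
Fixed left endpoint y(0) = -3 ⇒ C2 = -3.
The right endpoint x = 6 is free, so the natural (transversality) condition is ∂L/∂y' |_{x=6} = 0, i.e. y'(6) = 0.
Compute y'(x) = −15 x + C1, so y'(6) = −90 + C1 = 0 ⇒ C1 = 90.
Therefore the extremal is
    y(x) = −(15/2) x^2 + 90 x − 3.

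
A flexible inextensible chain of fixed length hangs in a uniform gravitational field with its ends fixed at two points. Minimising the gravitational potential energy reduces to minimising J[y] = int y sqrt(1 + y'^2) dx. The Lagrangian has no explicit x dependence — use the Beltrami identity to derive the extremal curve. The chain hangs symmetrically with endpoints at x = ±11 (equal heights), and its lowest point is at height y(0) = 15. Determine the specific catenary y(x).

The Lagrangian L(y, y') = y sqrt(1 + y'^2) has no explicit x dependence, so the Beltrami identity applies:
    L − y' ∂L/∂y' = C.
Compute ∂L/∂y' = y · y' / sqrt(1 + y'^2). Then
    L − y' ∂L/∂y'
    = y sqrt(1 + y'^2) − y · y'^2 / sqrt(1 + y'^2)
    = y (1 + y'^2 − y'^2) / sqrt(1 + y'^2)
    = y / sqrt(1 + y'^2) = C.
Squaring gives y^2 = C^2 (1 + y'^2), i.e.
    y'^2 = y^2 / C^2 − 1.
Separating variables,
    dy / sqrt(y^2 − C^2) = dx / C,
and integrating gives arccosh(y / C) = (x − a)/C, so
    y(x) = C cosh((x − a)/C),
the catenary. The constants C and a are fixed by the two endpoint conditions (and, for the hanging-chain problem, the length constraint selects C).
Now fit the given data. The endpoints x = ±11 are symmetric at equal height, so the catenary is even about its minimum: a = 0 and y(x) = C cosh(x/C). The lowest point is y(0) = C cosh(0) = C, and we are told y(0) = 15, so C = 15. Therefore
    y(x) = 15 cosh(x/15),
and at the endpoints
    y(±11) = 15 cosh(11/15).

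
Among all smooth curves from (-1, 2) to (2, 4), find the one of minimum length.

Arc-length functional: J[y] = ∫ sqrt(1 + (y')^2) dx.
Lagrangian L = sqrt(1 + (y')^2) has no explicit y dependence, so ∂L/∂y = 0 and the Euler-Lagrange equation gives
    d/dx( y' / sqrt(1 + (y')^2) ) = 0  ⇒  y' / sqrt(1 + (y')^2) = const.
Hence y' is constant, so y(x) is affine.
Fitting the endpoints (-1, 2) and (2, 4):
    slope m = (4 − 2) / (2 − (-1)) = 2/3,
    intercept c = 2 − m·(-1) = 8/3.
Extremal: y(x) = (2/3) x + 8/3.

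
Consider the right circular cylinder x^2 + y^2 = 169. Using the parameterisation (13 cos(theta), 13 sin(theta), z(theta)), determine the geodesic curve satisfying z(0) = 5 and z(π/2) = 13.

Parameterise the cylinder of radius R = 13 as
    r(θ) = (13 cos θ, 13 sin θ, z(θ)).
The arc-length element is
    ds = sqrt(169 + (dz/dθ)^2) dθ,
so the Lagrangian is L = sqrt(169 + z'^2).
L depends on z' only, not on z or θ, so ∂L/∂z = 0 and
    ∂L/∂z' = z' / sqrt(169 + z'^2).
The Euler-Lagrange equation gives
    d/dθ( z' / sqrt(169 + z'^2) ) = 0,
so z' is constant. Integrating once:
    z(θ) = a θ + b,
a helix on the cylinder (a straight line when the cylinder is unrolled). The constants a, b are determined by the endpoint conditions.
With endpoint conditions z(0) = 5 and z(π/2) = 13: from z(0) = b we get b = 5, and a·π/2 + 5 = 13 gives a = 16/π, so
    z(θ) = (16/π) θ + 5.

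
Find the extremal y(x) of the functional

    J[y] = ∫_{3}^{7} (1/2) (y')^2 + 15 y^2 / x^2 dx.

The Lagrangian is L = (1/2) (y')^2 + 15 y^2 / x^2.
Compute ∂L/∂y = 30y/x^2, ∂L/∂y' = y'.
The Euler-Lagrange equation d/dx(∂L/∂y') − ∂L/∂y = 0 reduces to
    y'' − 30/x^2 · y = 0  (x > 0).
Its general solution is
    y(x) = A x^6 + B x^(-5),
with A, B fixed by the endpoint conditions.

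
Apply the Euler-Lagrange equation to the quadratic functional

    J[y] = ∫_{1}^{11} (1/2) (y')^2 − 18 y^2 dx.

The Lagrangian is L = (1/2) (y')^2 − 18 y^2.
Compute ∂L/∂y = -36y, ∂L/∂y' = y'.
The Euler-Lagrange equation d/dx(∂L/∂y') − ∂L/∂y = 0 reduces to
    y'' + 36 y = 0.
Its general solution is
    y(x) = A sin(6x) + B cos(6x),
with A, B fixed by the endpoint conditions.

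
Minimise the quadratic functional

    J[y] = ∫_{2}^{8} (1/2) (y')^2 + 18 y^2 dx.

The Lagrangian is L = (1/2) (y')^2 + 18 y^2.
Compute ∂L/∂y = 36y, ∂L/∂y' = y'.
The Euler-Lagrange equation d/dx(∂L/∂y') − ∂L/∂y = 0 reduces to
    y'' − 36 y = 0.
Its general solution is
    y(x) = A e^(6x) + B e^(−6x),
with A, B fixed by the endpoint conditions.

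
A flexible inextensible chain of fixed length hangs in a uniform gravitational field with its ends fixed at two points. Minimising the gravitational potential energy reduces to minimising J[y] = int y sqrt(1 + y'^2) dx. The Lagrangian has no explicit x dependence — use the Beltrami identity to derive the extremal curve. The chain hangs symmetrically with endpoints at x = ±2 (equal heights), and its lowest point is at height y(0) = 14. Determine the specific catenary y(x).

The Lagrangian L(y, y') = y sqrt(1 + y'^2) has no explicit x dependence, so the Beltrami identity applies:
    L − y' ∂L/∂y' = C.
Compute ∂L/∂y' = y · y' / sqrt(1 + y'^2). Then
    L − y' ∂L/∂y'
    = y sqrt(1 + y'^2) − y · y'^2 / sqrt(1 + y'^2)
    = y (1 + y'^2 − y'^2) / sqrt(1 + y'^2)
    = y / sqrt(1 + y'^2) = C.
Squaring gives y^2 = C^2 (1 + y'^2), i.e.
    y'^2 = y^2 / C^2 − 1.
Separating variables,
    dy / sqrt(y^2 − C^2) = dx / C,
and integrating gives arccosh(y / C) = (x − a)/C, so
    y(x) = C cosh((x − a)/C),
the catenary. The constants C and a are fixed by the two endpoint conditions (and, for the hanging-chain problem, the length constraint selects C).
Now fit the given data. The endpoints x = ±2 are symmetric at equal height, so the catenary is even about its minimum: a = 0 and y(x) = C cosh(x/C). The lowest point is y(0) = C cosh(0) = C, and we are told y(0) = 14, so C = 14. Therefore
    y(x) = 14 cosh(x/14),
and at the endpoints
    y(±2) = 14 cosh(2/14).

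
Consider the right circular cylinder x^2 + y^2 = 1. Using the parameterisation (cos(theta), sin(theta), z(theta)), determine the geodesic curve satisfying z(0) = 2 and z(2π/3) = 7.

Parameterise the cylinder of radius R = 1 as
    r(θ) = (cos θ, sin θ, z(θ)).
The arc-length element is
    ds = sqrt(1 + (dz/dθ)^2) dθ,
so the Lagrangian is L = sqrt(1 + z'^2).
L depends on z' only, not on z or θ, so ∂L/∂z = 0 and
    ∂L/∂z' = z' / sqrt(1 + z'^2).
The Euler-Lagrange equation gives
    d/dθ( z' / sqrt(1 + z'^2) ) = 0,
so z' is constant. Integrating once:
    z(θ) = a θ + b,
a helix on the cylinder (a straight line when the cylinder is unrolled). The constants a, b are determined by the endpoint conditions.
With endpoint conditions z(0) = 2 and z(2π/3) = 7: from z(0) = b we get b = 2, and a·2π/3 + 2 = 7 gives a = 15/(2π), so
    z(θ) = (15/(2π)) θ + 2.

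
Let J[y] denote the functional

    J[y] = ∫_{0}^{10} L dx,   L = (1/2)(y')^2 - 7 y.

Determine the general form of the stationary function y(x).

The Lagrangian is L = (1/2)(y')^2 - 7 y.
∂L/∂y = -7.
∂L/∂y' = y'.
The Euler-Lagrange equation d/dx(∂L/∂y') − ∂L/∂y = 0 becomes:
    y'' + 7 = 0
General solution: y(x) = -(7/2) x^2 + A x + B, where A and B are arbitrary constants fixed by the endpoint conditions.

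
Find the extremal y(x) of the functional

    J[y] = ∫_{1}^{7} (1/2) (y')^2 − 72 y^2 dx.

The Lagrangian is L = (1/2) (y')^2 − 72 y^2.
Compute ∂L/∂y = -144y, ∂L/∂y' = y'.
The Euler-Lagrange equation d/dx(∂L/∂y') − ∂L/∂y = 0 reduces to
    y'' + 144 y = 0.
Its general solution is
    y(x) = A sin(12x) + B cos(12x),
with A, B fixed by the endpoint conditions.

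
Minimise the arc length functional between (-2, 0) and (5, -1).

Arc-length functional: J[y] = ∫ sqrt(1 + (y')^2) dx.
Lagrangian L = sqrt(1 + (y')^2) has no explicit y dependence, so ∂L/∂y = 0 and the Euler-Lagrange equation gives
    d/dx( y' / sqrt(1 + (y')^2) ) = 0  ⇒  y' / sqrt(1 + (y')^2) = const.
Hence y' is constant, so y(x) is affine.
Fitting the endpoints (-2, 0) and (5, -1):
    slope m = ((-1) − 0) / (5 − (-2)) = -1/7,
    intercept c = 0 − m·(-2) = -2/7.
Extremal: y(x) = (-1/7) x - 2/7.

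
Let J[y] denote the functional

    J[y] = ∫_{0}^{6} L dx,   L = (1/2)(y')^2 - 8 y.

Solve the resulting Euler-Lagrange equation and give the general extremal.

The Lagrangian is L = (1/2)(y')^2 - 8 y.
∂L/∂y = -8.
∂L/∂y' = y'.
The Euler-Lagrange equation d/dx(∂L/∂y') − ∂L/∂y = 0 becomes:
    y'' + 8 = 0
General solution: y(x) = -4 x^2 + A x + B, where A and B are arbitrary constants fixed by the endpoint conditions.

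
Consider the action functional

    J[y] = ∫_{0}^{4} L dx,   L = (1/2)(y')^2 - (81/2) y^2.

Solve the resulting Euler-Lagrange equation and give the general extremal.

The Lagrangian is L = (1/2)(y')^2 - (81/2) y^2.
∂L/∂y = -81y.
∂L/∂y' = y'.
The Euler-Lagrange equation d/dx(∂L/∂y') − ∂L/∂y = 0 becomes:
    y'' + 81 y = 0
General solution: y(x) = A sin(9x) + B cos(9x), where A and B are arbitrary constants fixed by the endpoint conditions.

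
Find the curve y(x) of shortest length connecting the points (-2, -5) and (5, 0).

Arc-length functional: J[y] = ∫ sqrt(1 + (y')^2) dx.
Lagrangian L = sqrt(1 + (y')^2) has no explicit y dependence, so ∂L/∂y = 0 and the Euler-Lagrange equation gives
    d/dx( y' / sqrt(1 + (y')^2) ) = 0  ⇒  y' / sqrt(1 + (y')^2) = const.
Hence y' is constant, so y(x) is affine.
Fitting the endpoints (-2, -5) and (5, 0):
    slope m = (0 − (-5)) / (5 − (-2)) = 5/7,
    intercept c = (-5) − m·(-2) = -25/7.
Extremal: y(x) = (5/7) x - 25/7.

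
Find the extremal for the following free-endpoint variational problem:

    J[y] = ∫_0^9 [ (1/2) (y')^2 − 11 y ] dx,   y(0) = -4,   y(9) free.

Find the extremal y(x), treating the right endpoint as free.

The Lagrangian L = (1/2) (y')^2 − 11 y gives
    ∂L/∂y = −11,   ∂L/∂y' = y'.
Euler-Lagrange: d/dx(y') − (−11) = 0, i.e. y'' + 11 = 0, so
    y(x) = −(11/2) x^2 + C1 x + C2.
Fixed left endpoint y(0) = -4 ⇒ C2 = -4.
The right endpoint x = 9 is free, so the natural (transversality) condition is ∂L/∂y' |_{x=9} = 0, i.e. y'(9) = 0.
Compute y'(x) = −11 x + C1, so y'(9) = −99 + C1 = 0 ⇒ C1 = 99.
Therefore the extremal is
    y(x) = −(11/2) x^2 + 99 x − 4.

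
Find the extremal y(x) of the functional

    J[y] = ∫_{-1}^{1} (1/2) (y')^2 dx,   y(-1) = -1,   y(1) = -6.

The Lagrangian is L = (1/2) (y')^2.
Compute ∂L/∂y = 0, ∂L/∂y' = y'.
The Euler-Lagrange equation d/dx(∂L/∂y') − ∂L/∂y = 0 reduces to
    y'' = 0.
Its general solution is
    y(x) = A x + B,
with A, B fixed by the endpoint conditions.
Applying the endpoint conditions y(-1) = -1 and y(1) = -6: solve A·-1 + B = -1 and A·1 + B = -6. Subtracting gives A(1 − -1) = -6 − -1, so A = -5/2, and B = -1 − A·-1 = -7/2. Therefore
    y(x) = (-5/2) x - 7/2.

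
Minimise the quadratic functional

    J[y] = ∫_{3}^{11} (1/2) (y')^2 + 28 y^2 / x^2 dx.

The Lagrangian is L = (1/2) (y')^2 + 28 y^2 / x^2.
Compute ∂L/∂y = 56y/x^2, ∂L/∂y' = y'.
The Euler-Lagrange equation d/dx(∂L/∂y') − ∂L/∂y = 0 reduces to
    y'' − 56/x^2 · y = 0  (x > 0).
Its general solution is
    y(x) = A x^8 + B x^(-7),
with A, B fixed by the endpoint conditions.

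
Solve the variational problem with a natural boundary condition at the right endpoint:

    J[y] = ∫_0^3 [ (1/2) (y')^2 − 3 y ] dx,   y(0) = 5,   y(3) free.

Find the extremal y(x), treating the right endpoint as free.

The Lagrangian L = (1/2) (y')^2 − 3 y gives
    ∂L/∂y = −3,   ∂L/∂y' = y'.
Euler-Lagrange: d/dx(y') − (−3) = 0, i.e. y'' + 3 = 0, so
    y(x) = −(3/2) x^2 + C1 x + C2.
Fixed left endpoint y(0) = 5 ⇒ C2 = 5.
The right endpoint x = 3 is free, so the natural (transversality) condition is ∂L/∂y' |_{x=3} = 0, i.e. y'(3) = 0.
Compute y'(x) = −3 x + C1, so y'(3) = −9 + C1 = 0 ⇒ C1 = 9.
Therefore the extremal is
    y(x) = −(3/2) x^2 + 9 x + 5.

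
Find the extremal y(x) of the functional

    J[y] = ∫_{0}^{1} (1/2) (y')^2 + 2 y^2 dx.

The Lagrangian is L = (1/2) (y')^2 + 2 y^2.
Compute ∂L/∂y = 4y, ∂L/∂y' = y'.
The Euler-Lagrange equation d/dx(∂L/∂y') − ∂L/∂y = 0 reduces to
    y'' − 4 y = 0.
Its general solution is
    y(x) = A e^(2x) + B e^(−2x),
with A, B fixed by the endpoint conditions.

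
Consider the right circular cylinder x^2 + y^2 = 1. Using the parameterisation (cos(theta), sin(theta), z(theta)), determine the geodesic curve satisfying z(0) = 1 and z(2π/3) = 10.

Parameterise the cylinder of radius R = 1 as
    r(θ) = (cos θ, sin θ, z(θ)).
The arc-length element is
    ds = sqrt(1 + (dz/dθ)^2) dθ,
so the Lagrangian is L = sqrt(1 + z'^2).
L depends on z' only, not on z or θ, so ∂L/∂z = 0 and
    ∂L/∂z' = z' / sqrt(1 + z'^2).
The Euler-Lagrange equation gives
    d/dθ( z' / sqrt(1 + z'^2) ) = 0,
so z' is constant. Integrating once:
    z(θ) = a θ + b,
a helix on the cylinder (a straight line when the cylinder is unrolled). The constants a, b are determined by the endpoint conditions.
With endpoint conditions z(0) = 1 and z(2π/3) = 10: from z(0) = b we get b = 1, and a·2π/3 + 1 = 10 gives a = 27/(2π), so
    z(θ) = (27/(2π)) θ + 1.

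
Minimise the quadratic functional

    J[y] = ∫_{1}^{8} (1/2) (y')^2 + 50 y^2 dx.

The Lagrangian is L = (1/2) (y')^2 + 50 y^2.
Compute ∂L/∂y = 100y, ∂L/∂y' = y'.
The Euler-Lagrange equation d/dx(∂L/∂y') − ∂L/∂y = 0 reduces to
    y'' − 100 y = 0.
Its general solution is
    y(x) = A e^(10x) + B e^(−10x),
with A, B fixed by the endpoint conditions.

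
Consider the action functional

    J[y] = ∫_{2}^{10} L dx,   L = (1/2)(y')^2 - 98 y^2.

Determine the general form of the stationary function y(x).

The Lagrangian is L = (1/2)(y')^2 - 98 y^2.
∂L/∂y = -196y.
∂L/∂y' = y'.
The Euler-Lagrange equation d/dx(∂L/∂y') − ∂L/∂y = 0 becomes:
    y'' + 196 y = 0
General solution: y(x) = A sin(14x) + B cos(14x), where A and B are arbitrary constants fixed by the endpoint conditions.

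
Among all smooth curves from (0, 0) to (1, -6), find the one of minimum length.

Arc-length functional: J[y] = ∫ sqrt(1 + (y')^2) dx.
Lagrangian L = sqrt(1 + (y')^2) has no explicit y dependence, so ∂L/∂y = 0 and the Euler-Lagrange equation gives
    d/dx( y' / sqrt(1 + (y')^2) ) = 0  ⇒  y' / sqrt(1 + (y')^2) = const.
Hence y' is constant, so y(x) is affine.
Fitting the endpoints (0, 0) and (1, -6):
    slope m = ((-6) − 0) / (1 − 0) = -6,
    intercept c = 0 − m·0 = 0.
Extremal: y(x) = -6 x.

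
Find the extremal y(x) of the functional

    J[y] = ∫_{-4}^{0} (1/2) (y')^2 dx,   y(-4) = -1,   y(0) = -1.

The Lagrangian is L = (1/2) (y')^2.
Compute ∂L/∂y = 0, ∂L/∂y' = y'.
The Euler-Lagrange equation d/dx(∂L/∂y') − ∂L/∂y = 0 reduces to
    y'' = 0.
Its general solution is
    y(x) = A x + B,
with A, B fixed by the endpoint conditions.
Applying the endpoint conditions y(-4) = -1 and y(0) = -1: solve A·-4 + B = -1 and A·0 + B = -1. Subtracting gives A(0 − -4) = -1 − -1, so A = 0, and B = -1 − A·-4 = -1. Therefore
    y(x) = -1.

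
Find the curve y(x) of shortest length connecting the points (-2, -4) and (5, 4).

Arc-length functional: J[y] = ∫ sqrt(1 + (y')^2) dx.
Lagrangian L = sqrt(1 + (y')^2) has no explicit y dependence, so ∂L/∂y = 0 and the Euler-Lagrange equation gives
    d/dx( y' / sqrt(1 + (y')^2) ) = 0  ⇒  y' / sqrt(1 + (y')^2) = const.
Hence y' is constant, so y(x) is affine.
Fitting the endpoints (-2, -4) and (5, 4):
    slope m = (4 − (-4)) / (5 − (-2)) = 8/7,
    intercept c = (-4) − m·(-2) = -12/7.
Extremal: y(x) = (8/7) x - 12/7.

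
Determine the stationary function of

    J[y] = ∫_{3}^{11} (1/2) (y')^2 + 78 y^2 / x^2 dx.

The Lagrangian is L = (1/2) (y')^2 + 78 y^2 / x^2.
Compute ∂L/∂y = 156y/x^2, ∂L/∂y' = y'.
The Euler-Lagrange equation d/dx(∂L/∂y') − ∂L/∂y = 0 reduces to
    y'' − 156/x^2 · y = 0  (x > 0).
Its general solution is
    y(x) = A x^13 + B x^(-12),
with A, B fixed by the endpoint conditions.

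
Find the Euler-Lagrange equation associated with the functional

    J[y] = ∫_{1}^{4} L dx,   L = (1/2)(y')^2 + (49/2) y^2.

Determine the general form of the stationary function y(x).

The Lagrangian is L = (1/2)(y')^2 + (49/2) y^2.
∂L/∂y = 49y.
∂L/∂y' = y'.
The Euler-Lagrange equation d/dx(∂L/∂y') − ∂L/∂y = 0 becomes:
    y'' - 49 y = 0
General solution: y(x) = A e^(7x) + B e^(-7x), where A and B are arbitrary constants fixed by the endpoint conditions.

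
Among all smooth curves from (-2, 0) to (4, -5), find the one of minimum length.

Arc-length functional: J[y] = ∫ sqrt(1 + (y')^2) dx.
Lagrangian L = sqrt(1 + (y')^2) has no explicit y dependence, so ∂L/∂y = 0 and the Euler-Lagrange equation gives
    d/dx( y' / sqrt(1 + (y')^2) ) = 0  ⇒  y' / sqrt(1 + (y')^2) = const.
Hence y' is constant, so y(x) is affine.
Fitting the endpoints (-2, 0) and (4, -5):
    slope m = ((-5) − 0) / (4 − (-2)) = -5/6,
    intercept c = 0 − m·(-2) = -5/3.
Extremal: y(x) = (-5/6) x - 5/3.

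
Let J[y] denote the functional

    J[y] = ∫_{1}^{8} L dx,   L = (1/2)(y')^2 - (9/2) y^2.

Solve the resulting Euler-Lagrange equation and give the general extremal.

The Lagrangian is L = (1/2)(y')^2 - (9/2) y^2.
∂L/∂y = -9y.
∂L/∂y' = y'.
The Euler-Lagrange equation d/dx(∂L/∂y') − ∂L/∂y = 0 becomes:
    y'' + 9 y = 0
General solution: y(x) = A sin(3x) + B cos(3x), where A and B are arbitrary constants fixed by the endpoint conditions.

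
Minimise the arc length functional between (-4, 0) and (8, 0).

Arc-length functional: J[y] = ∫ sqrt(1 + (y')^2) dx.
Lagrangian L = sqrt(1 + (y')^2) has no explicit y dependence, so ∂L/∂y = 0 and the Euler-Lagrange equation gives
    d/dx( y' / sqrt(1 + (y')^2) ) = 0  ⇒  y' / sqrt(1 + (y')^2) = const.
Hence y' is constant, so y(x) is affine.
Fitting the endpoints (-4, 0) and (8, 0):
    slope m = (0 − 0) / (8 − (-4)) = 0,
    intercept c = 0 − m·(-4) = 0.
Extremal: y(x) = 0.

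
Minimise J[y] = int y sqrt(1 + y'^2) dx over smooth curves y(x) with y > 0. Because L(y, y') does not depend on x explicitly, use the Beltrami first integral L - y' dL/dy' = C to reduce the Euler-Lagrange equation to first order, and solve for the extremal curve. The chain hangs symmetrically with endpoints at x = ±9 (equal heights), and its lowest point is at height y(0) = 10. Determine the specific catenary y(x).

The Lagrangian L(y, y') = y sqrt(1 + y'^2) has no explicit x dependence, so the Beltrami identity applies:
    L − y' ∂L/∂y' = C.
Compute ∂L/∂y' = y · y' / sqrt(1 + y'^2). Then
    L − y' ∂L/∂y'
    = y sqrt(1 + y'^2) − y · y'^2 / sqrt(1 + y'^2)
    = y (1 + y'^2 − y'^2) / sqrt(1 + y'^2)
    = y / sqrt(1 + y'^2) = C.
Squaring gives y^2 = C^2 (1 + y'^2), i.e.
    y'^2 = y^2 / C^2 − 1.
Separating variables,
    dy / sqrt(y^2 − C^2) = dx / C,
and integrating gives arccosh(y / C) = (x − a)/C, so
    y(x) = C cosh((x − a)/C),
the catenary. The constants C and a are fixed by the two endpoint conditions (and, for the hanging-chain problem, the length constraint selects C).
Now fit the given data. The endpoints x = ±9 are symmetric at equal height, so the catenary is even about its minimum: a = 0 and y(x) = C cosh(x/C). The lowest point is y(0) = C cosh(0) = C, and we are told y(0) = 10, so C = 10. Therefore
    y(x) = 10 cosh(x/10),
and at the endpoints
    y(±9) = 10 cosh(9/10).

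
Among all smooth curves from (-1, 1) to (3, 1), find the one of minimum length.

Arc-length functional: J[y] = ∫ sqrt(1 + (y')^2) dx.
Lagrangian L = sqrt(1 + (y')^2) has no explicit y dependence, so ∂L/∂y = 0 and the Euler-Lagrange equation gives
    d/dx( y' / sqrt(1 + (y')^2) ) = 0  ⇒  y' / sqrt(1 + (y')^2) = const.
Hence y' is constant, so y(x) is affine.
Fitting the endpoints (-1, 1) and (3, 1):
    slope m = (1 − 1) / (3 − (-1)) = 0,
    intercept c = 1 − m·(-1) = 1.
Extremal: y(x) = 1.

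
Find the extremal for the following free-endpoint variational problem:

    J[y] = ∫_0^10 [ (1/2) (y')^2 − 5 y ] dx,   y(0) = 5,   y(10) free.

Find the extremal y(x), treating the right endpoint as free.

The Lagrangian L = (1/2) (y')^2 − 5 y gives
    ∂L/∂y = −5,   ∂L/∂y' = y'.
Euler-Lagrange: d/dx(y') − (−5) = 0, i.e. y'' + 5 = 0, so
    y(x) = −(5/2) x^2 + C1 x + C2.
Fixed left endpoint y(0) = 5 ⇒ C2 = 5.
The right endpoint x = 10 is free, so the natural (transversality) condition is ∂L/∂y' |_{x=10} = 0, i.e. y'(10) = 0.
Compute y'(x) = −5 x + C1, so y'(10) = −50 + C1 = 0 ⇒ C1 = 50.
Therefore the extremal is
    y(x) = −(5/2) x^2 + 50 x + 5.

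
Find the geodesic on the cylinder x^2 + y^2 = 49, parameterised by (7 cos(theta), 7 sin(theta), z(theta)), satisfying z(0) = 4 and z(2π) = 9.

Parameterise the cylinder of radius R = 7 as
    r(θ) = (7 cos θ, 7 sin θ, z(θ)).
The arc-length element is
    ds = sqrt(49 + (dz/dθ)^2) dθ,
so the Lagrangian is L = sqrt(49 + z'^2).
L depends on z' only, not on z or θ, so ∂L/∂z = 0 and
    ∂L/∂z' = z' / sqrt(49 + z'^2).
The Euler-Lagrange equation gives
    d/dθ( z' / sqrt(49 + z'^2) ) = 0,
so z' is constant. Integrating once:
    z(θ) = a θ + b,
a helix on the cylinder (a straight line when the cylinder is unrolled). The constants a, b are determined by the endpoint conditions.
With endpoint conditions z(0) = 4 and z(2π) = 9: from z(0) = b we get b = 4, and a·2π + 4 = 9 gives a = 5/(2π), so
    z(θ) = (5/(2π)) θ + 4.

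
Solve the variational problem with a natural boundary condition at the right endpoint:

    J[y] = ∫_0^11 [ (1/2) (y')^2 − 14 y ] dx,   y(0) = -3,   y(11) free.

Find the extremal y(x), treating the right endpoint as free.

The Lagrangian L = (1/2) (y')^2 − 14 y gives
    ∂L/∂y = −14,   ∂L/∂y' = y'.
Euler-Lagrange: d/dx(y') − (−14) = 0, i.e. y'' + 14 = 0, so
    y(x) = −(14/2) x^2 + C1 x + C2.
Fixed left endpoint y(0) = -3 ⇒ C2 = -3.
The right endpoint x = 11 is free, so the natural (transversality) condition is ∂L/∂y' |_{x=11} = 0, i.e. y'(11) = 0.
Compute y'(x) = −14 x + C1, so y'(11) = −154 + C1 = 0 ⇒ C1 = 154.
Therefore the extremal is
    y(x) = −7 x^2 + 154 x − 3.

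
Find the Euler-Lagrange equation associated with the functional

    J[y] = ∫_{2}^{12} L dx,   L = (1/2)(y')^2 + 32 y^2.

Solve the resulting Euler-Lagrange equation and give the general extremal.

The Lagrangian is L = (1/2)(y')^2 + 32 y^2.
∂L/∂y = 64y.
∂L/∂y' = y'.
The Euler-Lagrange equation d/dx(∂L/∂y') − ∂L/∂y = 0 becomes:
    y'' - 64 y = 0
General solution: y(x) = A e^(8x) + B e^(-8x), where A and B are arbitrary constants fixed by the endpoint conditions.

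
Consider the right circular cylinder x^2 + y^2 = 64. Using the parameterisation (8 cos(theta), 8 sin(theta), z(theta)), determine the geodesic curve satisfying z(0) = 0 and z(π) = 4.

Parameterise the cylinder of radius R = 8 as
    r(θ) = (8 cos θ, 8 sin θ, z(θ)).
The arc-length element is
    ds = sqrt(64 + (dz/dθ)^2) dθ,
so the Lagrangian is L = sqrt(64 + z'^2).
L depends on z' only, not on z or θ, so ∂L/∂z = 0 and
    ∂L/∂z' = z' / sqrt(64 + z'^2).
The Euler-Lagrange equation gives
    d/dθ( z' / sqrt(64 + z'^2) ) = 0,
so z' is constant. Integrating once:
    z(θ) = a θ + b,
a helix on the cylinder (a straight line when the cylinder is unrolled). The constants a, b are determined by the endpoint conditions.
With endpoint conditions z(0) = 0 and z(π) = 4: from z(0) = b we get b = 0, and a·π + 0 = 4 gives a = 4/π, so
    z(θ) = (4/π) θ.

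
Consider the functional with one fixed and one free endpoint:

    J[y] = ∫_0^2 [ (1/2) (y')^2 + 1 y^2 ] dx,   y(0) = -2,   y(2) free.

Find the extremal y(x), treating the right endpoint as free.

The Lagrangian L = (1/2) (y')^2 + 1 y^2 gives
    ∂L/∂y = 2 y,   ∂L/∂y' = y'.
Euler-Lagrange: y'' − 2 y = 0.
With k = sqrt(2), the general solution is
    y(x) = A cosh(sqrt(2) x) + B sinh(sqrt(2) x).
Fixed left endpoint y(0) = -2 ⇒ A = -2.
The right endpoint x = 2 is free, so the natural (transversality) condition is ∂L/∂y' |_{x=2} = 0, i.e. y'(2) = 0.
Compute y'(x) = A k sinh(k x) + B k cosh(k x), so
    y'(2) = A k sinh(k·2) + B k cosh(k·2) = 0
    ⇒ B = −A tanh(k·2) = 2 tanh(sqrt(2)·2).
Therefore the extremal is
    y(x) = −2 cosh(sqrt(2) x) + 2 tanh(sqrt(2)·2) sinh(sqrt(2) x).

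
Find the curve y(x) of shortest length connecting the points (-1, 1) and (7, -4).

Arc-length functional: J[y] = ∫ sqrt(1 + (y')^2) dx.
Lagrangian L = sqrt(1 + (y')^2) has no explicit y dependence, so ∂L/∂y = 0 and the Euler-Lagrange equation gives
    d/dx( y' / sqrt(1 + (y')^2) ) = 0  ⇒  y' / sqrt(1 + (y')^2) = const.
Hence y' is constant, so y(x) is affine.
Fitting the endpoints (-1, 1) and (7, -4):
    slope m = ((-4) − 1) / (7 − (-1)) = -5/8,
    intercept c = 1 − m·(-1) = 3/8.
Extremal: y(x) = (-5/8) x + 3/8.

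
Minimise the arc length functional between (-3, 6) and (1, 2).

Arc-length functional: J[y] = ∫ sqrt(1 + (y')^2) dx.
Lagrangian L = sqrt(1 + (y')^2) has no explicit y dependence, so ∂L/∂y = 0 and the Euler-Lagrange equation gives
    d/dx( y' / sqrt(1 + (y')^2) ) = 0  ⇒  y' / sqrt(1 + (y')^2) = const.
Hence y' is constant, so y(x) is affine.
Fitting the endpoints (-3, 6) and (1, 2):
    slope m = (2 − 6) / (1 − (-3)) = -1,
    intercept c = 6 − m·(-3) = 3.
Extremal: y(x) = -x + 3.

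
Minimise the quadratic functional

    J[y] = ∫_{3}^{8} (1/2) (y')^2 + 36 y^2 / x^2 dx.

The Lagrangian is L = (1/2) (y')^2 + 36 y^2 / x^2.
Compute ∂L/∂y = 72y/x^2, ∂L/∂y' = y'.
The Euler-Lagrange equation d/dx(∂L/∂y') − ∂L/∂y = 0 reduces to
    y'' − 72/x^2 · y = 0  (x > 0).
Its general solution is
    y(x) = A x^9 + B x^(-8),
with A, B fixed by the endpoint conditions.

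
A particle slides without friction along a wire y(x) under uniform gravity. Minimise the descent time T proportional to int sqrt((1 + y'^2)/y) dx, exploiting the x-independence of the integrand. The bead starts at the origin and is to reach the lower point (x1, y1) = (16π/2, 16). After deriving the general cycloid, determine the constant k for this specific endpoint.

The Lagrangian L = sqrt((1 + y'^2) / y) has no explicit x dependence, so the Beltrami identity applies:
    L − y' ∂L/∂y' = C.
Compute ∂L/∂y' = y' / sqrt(y (1 + y'^2)).
Substitute:
    sqrt((1 + y'^2)/y) − y'·y' / sqrt(y (1 + y'^2))
    = (1 + y'^2) / sqrt(y (1 + y'^2)) − y'^2 / sqrt(y (1 + y'^2))
    = 1 / sqrt(y (1 + y'^2)) = C.
Squaring and rearranging gives the first integral
    y (1 + y'^2) = 1/C^2 =: k   (constant).
Solving this first-order ODE by the substitution
    y = (k/2)(1 − cos θ)
yields the cycloid parameterisation
    x(θ) = (k/2)(θ − sin θ),   y(θ) = (k/2)(1 − cos θ).
The constant k is fixed by the endpoint condition.
Now fit the given lower endpoint (x1, y1) = (16π/2, 16). At the bottom of the first arch (θ = π), the parametric equations give
    y(π) = (k/2)(1 − cos π) = k,
    x(π) = (k/2)(π − sin π) = kπ/2.
Matching y(π) = 16 gives k = 16, consistent with x(π) = 16π/2. Therefore the specific cycloid is
    x(θ) = (16/2)(θ − sin θ),   y(θ) = (16/2)(1 − cos θ).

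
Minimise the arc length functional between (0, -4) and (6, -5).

Arc-length functional: J[y] = ∫ sqrt(1 + (y')^2) dx.
Lagrangian L = sqrt(1 + (y')^2) has no explicit y dependence, so ∂L/∂y = 0 and the Euler-Lagrange equation gives
    d/dx( y' / sqrt(1 + (y')^2) ) = 0  ⇒  y' / sqrt(1 + (y')^2) = const.
Hence y' is constant, so y(x) is affine.
Fitting the endpoints (0, -4) and (6, -5):
    slope m = ((-5) − (-4)) / (6 − 0) = -1/6,
    intercept c = (-4) − m·0 = -4.
Extremal: y(x) = (-1/6) x - 4.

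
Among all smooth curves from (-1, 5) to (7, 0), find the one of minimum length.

Arc-length functional: J[y] = ∫ sqrt(1 + (y')^2) dx.
Lagrangian L = sqrt(1 + (y')^2) has no explicit y dependence, so ∂L/∂y = 0 and the Euler-Lagrange equation gives
    d/dx( y' / sqrt(1 + (y')^2) ) = 0  ⇒  y' / sqrt(1 + (y')^2) = const.
Hence y' is constant, so y(x) is affine.
Fitting the endpoints (-1, 5) and (7, 0):
    slope m = (0 − 5) / (7 − (-1)) = -5/8,
    intercept c = 5 − m·(-1) = 35/8.
Extremal: y(x) = (-5/8) x + 35/8.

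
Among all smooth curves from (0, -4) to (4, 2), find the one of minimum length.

Arc-length functional: J[y] = ∫ sqrt(1 + (y')^2) dx.
Lagrangian L = sqrt(1 + (y')^2) has no explicit y dependence, so ∂L/∂y = 0 and the Euler-Lagrange equation gives
    d/dx( y' / sqrt(1 + (y')^2) ) = 0  ⇒  y' / sqrt(1 + (y')^2) = const.
Hence y' is constant, so y(x) is affine.
Fitting the endpoints (0, -4) and (4, 2):
    slope m = (2 − (-4)) / (4 − 0) = 3/2,
    intercept c = (-4) − m·0 = -4.
Extremal: y(x) = (3/2) x - 4.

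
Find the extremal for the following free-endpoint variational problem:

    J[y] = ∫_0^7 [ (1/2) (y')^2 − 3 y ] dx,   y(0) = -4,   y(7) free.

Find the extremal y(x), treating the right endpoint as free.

The Lagrangian L = (1/2) (y')^2 − 3 y gives
    ∂L/∂y = −3,   ∂L/∂y' = y'.
Euler-Lagrange: d/dx(y') − (−3) = 0, i.e. y'' + 3 = 0, so
    y(x) = −(3/2) x^2 + C1 x + C2.
Fixed left endpoint y(0) = -4 ⇒ C2 = -4.
The right endpoint x = 7 is free, so the natural (transversality) condition is ∂L/∂y' |_{x=7} = 0, i.e. y'(7) = 0.
Compute y'(x) = −3 x + C1, so y'(7) = −21 + C1 = 0 ⇒ C1 = 21.
Therefore the extremal is
    y(x) = −(3/2) x^2 + 21 x − 4.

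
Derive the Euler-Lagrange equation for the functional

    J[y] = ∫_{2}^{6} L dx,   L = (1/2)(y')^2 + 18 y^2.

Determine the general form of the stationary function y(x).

The Lagrangian is L = (1/2)(y')^2 + 18 y^2.
∂L/∂y = 36y.
∂L/∂y' = y'.
The Euler-Lagrange equation d/dx(∂L/∂y') − ∂L/∂y = 0 becomes:
    y'' - 36 y = 0
General solution: y(x) = A e^(6x) + B e^(-6x), where A and B are arbitrary constants fixed by the endpoint conditions.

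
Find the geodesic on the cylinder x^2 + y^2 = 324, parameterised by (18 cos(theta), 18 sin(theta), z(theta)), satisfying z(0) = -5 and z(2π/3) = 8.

Parameterise the cylinder of radius R = 18 as
    r(θ) = (18 cos θ, 18 sin θ, z(θ)).
The arc-length element is
    ds = sqrt(324 + (dz/dθ)^2) dθ,
so the Lagrangian is L = sqrt(324 + z'^2).
L depends on z' only, not on z or θ, so ∂L/∂z = 0 and
    ∂L/∂z' = z' / sqrt(324 + z'^2).
The Euler-Lagrange equation gives
    d/dθ( z' / sqrt(324 + z'^2) ) = 0,
so z' is constant. Integrating once:
    z(θ) = a θ + b,
a helix on the cylinder (a straight line when the cylinder is unrolled). The constants a, b are determined by the endpoint conditions.
With endpoint conditions z(0) = -5 and z(2π/3) = 8: from z(0) = b we get b = -5, and a·2π/3 + -5 = 8 gives a = 39/(2π), so
    z(θ) = (39/(2π)) θ − 5.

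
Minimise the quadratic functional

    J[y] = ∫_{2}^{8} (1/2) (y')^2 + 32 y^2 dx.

The Lagrangian is L = (1/2) (y')^2 + 32 y^2.
Compute ∂L/∂y = 64y, ∂L/∂y' = y'.
The Euler-Lagrange equation d/dx(∂L/∂y') − ∂L/∂y = 0 reduces to
    y'' − 64 y = 0.
Its general solution is
    y(x) = A e^(8x) + B e^(−8x),
with A, B fixed by the endpoint conditions.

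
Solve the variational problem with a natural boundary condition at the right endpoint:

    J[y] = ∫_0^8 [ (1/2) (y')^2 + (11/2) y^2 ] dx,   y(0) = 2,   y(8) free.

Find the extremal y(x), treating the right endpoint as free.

The Lagrangian L = (1/2) (y')^2 + (11/2) y^2 gives
    ∂L/∂y = 11 y,   ∂L/∂y' = y'.
Euler-Lagrange: y'' − 11 y = 0.
With k = sqrt(11), the general solution is
    y(x) = A cosh(sqrt(11) x) + B sinh(sqrt(11) x).
Fixed left endpoint y(0) = 2 ⇒ A = 2.
The right endpoint x = 8 is free, so the natural (transversality) condition is ∂L/∂y' |_{x=8} = 0, i.e. y'(8) = 0.
Compute y'(x) = A k sinh(k x) + B k cosh(k x), so
    y'(8) = A k sinh(k·8) + B k cosh(k·8) = 0
    ⇒ B = −A tanh(k·8) = − 2 tanh(sqrt(11)·8).
Therefore the extremal is
    y(x) = 2 cosh(sqrt(11) x) − 2 tanh(sqrt(11)·8) sinh(sqrt(11) x).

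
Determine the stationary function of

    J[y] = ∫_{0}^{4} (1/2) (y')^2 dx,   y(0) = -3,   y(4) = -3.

The Lagrangian is L = (1/2) (y')^2.
Compute ∂L/∂y = 0, ∂L/∂y' = y'.
The Euler-Lagrange equation d/dx(∂L/∂y') − ∂L/∂y = 0 reduces to
    y'' = 0.
Its general solution is
    y(x) = A x + B,
with A, B fixed by the endpoint conditions.
Applying the endpoint conditions y(0) = -3 and y(4) = -3: solve A·0 + B = -3 and A·4 + B = -3. Subtracting gives A(4 − 0) = -3 − -3, so A = 0, and B = -3 − A·0 = -3. Therefore
    y(x) = -3.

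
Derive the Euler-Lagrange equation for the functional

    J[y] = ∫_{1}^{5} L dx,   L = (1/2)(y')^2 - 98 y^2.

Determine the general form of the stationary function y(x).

The Lagrangian is L = (1/2)(y')^2 - 98 y^2.
∂L/∂y = -196y.
∂L/∂y' = y'.
The Euler-Lagrange equation d/dx(∂L/∂y') − ∂L/∂y = 0 becomes:
    y'' + 196 y = 0
General solution: y(x) = A sin(14x) + B cos(14x), where A and B are arbitrary constants fixed by the endpoint conditions.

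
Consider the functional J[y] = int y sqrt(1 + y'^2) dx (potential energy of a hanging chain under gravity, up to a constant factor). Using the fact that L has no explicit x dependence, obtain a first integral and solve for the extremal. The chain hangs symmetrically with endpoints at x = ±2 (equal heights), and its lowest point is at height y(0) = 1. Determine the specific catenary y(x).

The Lagrangian L(y, y') = y sqrt(1 + y'^2) has no explicit x dependence, so the Beltrami identity applies:
    L − y' ∂L/∂y' = C.
Compute ∂L/∂y' = y · y' / sqrt(1 + y'^2). Then
    L − y' ∂L/∂y'
    = y sqrt(1 + y'^2) − y · y'^2 / sqrt(1 + y'^2)
    = y (1 + y'^2 − y'^2) / sqrt(1 + y'^2)
    = y / sqrt(1 + y'^2) = C.
Squaring gives y^2 = C^2 (1 + y'^2), i.e.
    y'^2 = y^2 / C^2 − 1.
Separating variables,
    dy / sqrt(y^2 − C^2) = dx / C,
and integrating gives arccosh(y / C) = (x − a)/C, so
    y(x) = C cosh((x − a)/C),
the catenary. The constants C and a are fixed by the two endpoint conditions (and, for the hanging-chain problem, the length constraint selects C).
Now fit the given data. The endpoints x = ±2 are symmetric at equal height, so the catenary is even about its minimum: a = 0 and y(x) = C cosh(x/C). The lowest point is y(0) = C cosh(0) = C, and we are told y(0) = 1, so C = 1. Therefore
    y(x) = cosh(x),
and at the endpoints
    y(±2) = cosh(2).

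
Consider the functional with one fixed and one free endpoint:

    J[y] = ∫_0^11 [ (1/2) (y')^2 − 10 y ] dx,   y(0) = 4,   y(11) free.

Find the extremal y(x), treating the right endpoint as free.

The Lagrangian L = (1/2) (y')^2 − 10 y gives
    ∂L/∂y = −10,   ∂L/∂y' = y'.
Euler-Lagrange: d/dx(y') − (−10) = 0, i.e. y'' + 10 = 0, so
    y(x) = −(10/2) x^2 + C1 x + C2.
Fixed left endpoint y(0) = 4 ⇒ C2 = 4.
The right endpoint x = 11 is free, so the natural (transversality) condition is ∂L/∂y' |_{x=11} = 0, i.e. y'(11) = 0.
Compute y'(x) = −10 x + C1, so y'(11) = −110 + C1 = 0 ⇒ C1 = 110.
Therefore the extremal is
    y(x) = −5 x^2 + 110 x + 4.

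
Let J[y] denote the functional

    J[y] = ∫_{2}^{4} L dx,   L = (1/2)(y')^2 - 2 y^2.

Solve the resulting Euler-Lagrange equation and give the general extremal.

The Lagrangian is L = (1/2)(y')^2 - 2 y^2.
∂L/∂y = -4y.
∂L/∂y' = y'.
The Euler-Lagrange equation d/dx(∂L/∂y') − ∂L/∂y = 0 becomes:
    y'' + 4 y = 0
General solution: y(x) = A sin(2x) + B cos(2x), where A and B are arbitrary constants fixed by the endpoint conditions.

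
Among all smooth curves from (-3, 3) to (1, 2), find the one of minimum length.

Arc-length functional: J[y] = ∫ sqrt(1 + (y')^2) dx.
Lagrangian L = sqrt(1 + (y')^2) has no explicit y dependence, so ∂L/∂y = 0 and the Euler-Lagrange equation gives
    d/dx( y' / sqrt(1 + (y')^2) ) = 0  ⇒  y' / sqrt(1 + (y')^2) = const.
Hence y' is constant, so y(x) is affine.
Fitting the endpoints (-3, 3) and (1, 2):
    slope m = (2 − 3) / (1 − (-3)) = -1/4,
    intercept c = 3 − m·(-3) = 9/4.
Extremal: y(x) = (-1/4) x + 9/4.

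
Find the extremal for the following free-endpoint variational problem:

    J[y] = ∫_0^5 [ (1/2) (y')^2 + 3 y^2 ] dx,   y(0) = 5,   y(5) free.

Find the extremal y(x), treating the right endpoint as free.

The Lagrangian L = (1/2) (y')^2 + 3 y^2 gives
    ∂L/∂y = 6 y,   ∂L/∂y' = y'.
Euler-Lagrange: y'' − 6 y = 0.
With k = sqrt(6), the general solution is
    y(x) = A cosh(sqrt(6) x) + B sinh(sqrt(6) x).
Fixed left endpoint y(0) = 5 ⇒ A = 5.
The right endpoint x = 5 is free, so the natural (transversality) condition is ∂L/∂y' |_{x=5} = 0, i.e. y'(5) = 0.
Compute y'(x) = A k sinh(k x) + B k cosh(k x), so
    y'(5) = A k sinh(k·5) + B k cosh(k·5) = 0
    ⇒ B = −A tanh(k·5) = − 5 tanh(sqrt(6)·5).
Therefore the extremal is
    y(x) = 5 cosh(sqrt(6) x) − 5 tanh(sqrt(6)·5) sinh(sqrt(6) x).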